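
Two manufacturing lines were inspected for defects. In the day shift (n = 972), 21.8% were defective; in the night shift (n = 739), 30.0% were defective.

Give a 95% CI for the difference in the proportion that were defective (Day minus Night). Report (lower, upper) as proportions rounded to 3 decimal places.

Each SE is √(p̂(1−p̂)/n): √(0.2180·0.7820/972) = 0.01324 and √(0.3000·0.7000/739) = 0.01686.
SE(p̂₁ − p̂₂) = √(SE₁² + SE₂²) = √(0.0001752976 + 0.0002842596) = 0.02144, since the two samples are independent.
At 95% confidence z* = 1.960; margin = 1.960 × 0.02144 = 0.04202.
The difference is 0.2180 − 0.3000 = -0.0820, so the interval is -0.0820 ± 0.04202 = (-0.124, -0.040).

(-0.124, -0.040)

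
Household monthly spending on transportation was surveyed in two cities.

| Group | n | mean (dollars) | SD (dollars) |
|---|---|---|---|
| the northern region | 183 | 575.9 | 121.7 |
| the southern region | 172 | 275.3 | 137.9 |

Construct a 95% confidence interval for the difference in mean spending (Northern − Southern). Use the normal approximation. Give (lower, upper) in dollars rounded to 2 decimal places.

SE₁ = s₁/√n₁ = 121.7/√183 = 8.9963; SE₂ = 137.9/√172 = 10.5148.
Independent samples, unequal variances: SE_diff = √(SE₁² + SE₂²) = √(80.93341369 + 110.56101904) = 13.8382.
z* = 1.960, so margin of error = 1.960 × 13.8382 = 27.1229.
Difference in means = 575.9 − 275.3 = 300.6000.
300.6000 ± 27.1229 → (273.48, 327.72).

(273.48, 327.72)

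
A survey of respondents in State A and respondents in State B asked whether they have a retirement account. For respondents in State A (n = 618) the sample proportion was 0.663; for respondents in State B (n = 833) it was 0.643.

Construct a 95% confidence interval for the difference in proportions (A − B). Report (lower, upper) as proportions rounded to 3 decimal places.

Each SE is √(p̂(1−p̂)/n): √(0.6630·0.3370/618) = 0.01901 and √(0.6430·0.3570/833) = 0.01660.
SE(p̂₁ − p̂₂) = √(SE₁² + SE₂²) = √(0.0003613801 + 0.00027556) = 0.02524, since the two samples are independent.
At 95% confidence z* = 1.960; margin = 1.960 × 0.02524 = 0.04947.
The difference is 0.6630 − 0.6430 = 0.0200, so the interval is 0.0200 ± 0.04947 = (-0.029, 0.069).

(-0.029, 0.069)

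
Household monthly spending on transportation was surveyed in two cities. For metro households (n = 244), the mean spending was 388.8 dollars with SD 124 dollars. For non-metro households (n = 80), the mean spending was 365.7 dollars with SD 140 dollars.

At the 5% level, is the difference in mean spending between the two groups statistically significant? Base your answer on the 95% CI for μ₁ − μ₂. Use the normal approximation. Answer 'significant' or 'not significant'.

Per-group SEs: s₁/√n₁ = 124/√244 = 7.9383, s₂/√n₂ = 140/√80 = 15.6525.
Unpooled SE of the difference: √(63.01660689 + 245.00075625) = 17.5504.
Margin of error = z* · SE = 1.960 × 17.5504 = 34.3988.
x̄₁ − x̄₂ = 388.8 − 365.7 = 23.1000.
CI: 23.1000 ± 34.3988 = (-11.2988, 57.4988).
The interval (-11.2988, 57.4988) contains 0, so the difference is not significant.

not significant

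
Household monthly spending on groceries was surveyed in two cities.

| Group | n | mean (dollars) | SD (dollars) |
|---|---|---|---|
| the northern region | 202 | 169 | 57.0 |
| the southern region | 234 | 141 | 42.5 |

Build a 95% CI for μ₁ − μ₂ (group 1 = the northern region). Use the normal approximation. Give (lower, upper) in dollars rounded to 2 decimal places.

(18.44, 37.56)

Standard errors of each mean: 57.0/√202 = 4.0105 and 42.5/√234 = 2.7783.
SE(x̄₁ − x̄₂) = √(4.0105² + 2.7783²) = 4.8788 for independent samples with unequal variances.
With z* = 1.960, the margin is 1.960 × 4.8788 = 9.5624.
x̄₁ − x̄₂ = 169 − 141 = 28.0000; the interval is 28.0000 ± 9.5624 = (18.44, 37.56).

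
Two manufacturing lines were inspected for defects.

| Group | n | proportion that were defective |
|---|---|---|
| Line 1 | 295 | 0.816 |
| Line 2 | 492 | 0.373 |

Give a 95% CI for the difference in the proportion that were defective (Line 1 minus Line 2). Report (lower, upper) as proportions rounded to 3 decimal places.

(0.382, 0.504)

The two standard errors are √(0.8160×0.1840/295) = 0.02256 and √(0.3730×0.6270/492) = 0.02180.
Because the samples are independent, SE_diff = √(0.02256² + 0.02180²) = 0.03137.
Using z* = 1.960 for 95%, ME = 1.960 × 0.03137 = 0.06149.
p̂₁ − p̂₂ = 0.4430; interval 0.4430 ± 0.06149 gives (0.382, 0.504).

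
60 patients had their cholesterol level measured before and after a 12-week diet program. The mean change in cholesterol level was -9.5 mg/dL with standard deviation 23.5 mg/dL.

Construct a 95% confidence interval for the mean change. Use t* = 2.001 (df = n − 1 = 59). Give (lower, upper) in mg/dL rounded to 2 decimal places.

(-15.57, -3.43)

Paired design: SE = s_d/√n = 23.5/√60 = 3.0338.
t* = 2.001; margin of error = 2.001 × 3.0338 = 6.0706.
-9.5 ± 6.0706 → (-15.57, -3.43).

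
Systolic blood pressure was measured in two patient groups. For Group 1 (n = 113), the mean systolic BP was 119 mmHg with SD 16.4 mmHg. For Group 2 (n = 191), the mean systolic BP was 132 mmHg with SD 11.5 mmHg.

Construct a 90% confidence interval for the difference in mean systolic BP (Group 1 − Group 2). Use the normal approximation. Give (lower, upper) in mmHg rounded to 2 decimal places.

(-15.88, -10.12)

SE₁ = s₁/√n₁ = 16.4/√113 = 1.5428; SE₂ = 11.5/√191 = 0.8321.
Independent samples, unequal variances: SE_diff = √(SE₁² + SE₂²) = √(2.38023184 + 0.69239041) = 1.7529.
z* = 1.645, so margin of error = 1.645 × 1.7529 = 2.8835.
Difference in means = 119 − 132 = -13.0000.
-13.0000 ± 2.8835 → (-15.88, -10.12).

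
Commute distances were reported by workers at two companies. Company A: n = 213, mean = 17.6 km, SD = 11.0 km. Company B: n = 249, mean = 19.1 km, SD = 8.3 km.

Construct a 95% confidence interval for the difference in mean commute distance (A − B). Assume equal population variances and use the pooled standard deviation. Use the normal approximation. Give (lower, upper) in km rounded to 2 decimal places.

s_p = √[((n₁−1)s₁² + (n₂−1)s₂²)/(n₁+n₂−2)] = √[(212·11.0² + 248·8.3²)/460] = 9.6388.
SE = 9.6388·√(1/213 + 1/249) = 0.8996.
With z* = 1.960, margin = 1.960 × 0.8996 = 1.7632.
x̄₁ − x̄₂ = 17.6 − 19.1 = -1.5000; interval -1.5000 ± 1.7632 = (-3.26, 0.26).

(-3.26, 0.26)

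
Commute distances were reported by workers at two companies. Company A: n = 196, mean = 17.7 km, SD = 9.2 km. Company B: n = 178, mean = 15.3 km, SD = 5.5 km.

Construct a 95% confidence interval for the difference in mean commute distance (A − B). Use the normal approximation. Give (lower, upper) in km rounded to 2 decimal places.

Standard errors of each mean: 9.2/√196 = 0.6571 and 5.5/√178 = 0.4122.
SE(x̄₁ − x̄₂) = √(0.6571² + 0.4122²) = 0.7757 for independent samples with unequal variances.
With z* = 1.960, the margin is 1.960 × 0.7757 = 1.5204.
x̄₁ − x̄₂ = 17.7 − 15.3 = 2.4000; the interval is 2.4000 ± 1.5204 = (0.88, 3.92).

(0.88, 3.92)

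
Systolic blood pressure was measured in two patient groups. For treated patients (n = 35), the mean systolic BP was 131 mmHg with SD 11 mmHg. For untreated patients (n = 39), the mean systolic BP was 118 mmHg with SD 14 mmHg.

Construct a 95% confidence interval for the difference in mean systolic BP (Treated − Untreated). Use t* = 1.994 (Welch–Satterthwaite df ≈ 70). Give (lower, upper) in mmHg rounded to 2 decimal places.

Per-group SEs: s₁/√n₁ = 11/√35 = 1.8593, s₂/√n₂ = 14/√39 = 2.2418.
Unpooled SE of the difference: √(3.45699649 + 5.02566724) = 2.9125.
Margin of error = t* · SE = 1.994 × 2.9125 = 5.8075.
x̄₁ − x̄₂ = 131 − 118 = 13.0000.
CI: 13.0000 ± 5.8075 = (7.19, 18.81).

(7.19, 18.81)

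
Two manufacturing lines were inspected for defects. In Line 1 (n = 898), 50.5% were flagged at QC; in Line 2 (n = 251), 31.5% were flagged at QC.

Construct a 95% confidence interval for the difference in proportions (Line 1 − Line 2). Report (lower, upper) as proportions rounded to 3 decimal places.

(0.124, 0.256)

SE₁ = √(p̂₁(1−p̂₁)/n₁) = √(0.5050·0.4950/898) = 0.01668; SE₂ = √(0.3150·0.6850/251) = 0.02932.
Independent samples: SE of the difference = √(SE₁² + SE₂²) = √(0.0002782224 + 0.0008596624) = 0.03373.
z* for 95% confidence is 1.960, so the margin of error is 1.960 × 0.03373 = 0.06611.
Point estimate p̂₁ − p̂₂ = 0.5050 − 0.3150 = 0.1900.
0.1900 ± 0.06611 → (0.124, 0.256).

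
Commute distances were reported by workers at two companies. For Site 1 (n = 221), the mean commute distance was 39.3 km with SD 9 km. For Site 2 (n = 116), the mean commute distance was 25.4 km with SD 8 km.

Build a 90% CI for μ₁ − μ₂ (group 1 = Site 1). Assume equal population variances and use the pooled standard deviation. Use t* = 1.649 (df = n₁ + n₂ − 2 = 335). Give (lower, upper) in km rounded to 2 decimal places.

(12.26, 15.54)

Pooled variance s_p² = [220·9² + 115·8²] / (221+116−2) = 75.1642, so s_p = 8.6697.
SE_diff = s_p·√(1/n₁ + 1/n₂) = 8.6697·√(1/221 + 1/116) = 0.9940.
t* = 1.649; margin = 1.649 × 0.9940 = 1.6391.
Difference = 39.3 − 25.4 = 13.9000.
13.9000 ± 1.6391 → (12.26, 15.54).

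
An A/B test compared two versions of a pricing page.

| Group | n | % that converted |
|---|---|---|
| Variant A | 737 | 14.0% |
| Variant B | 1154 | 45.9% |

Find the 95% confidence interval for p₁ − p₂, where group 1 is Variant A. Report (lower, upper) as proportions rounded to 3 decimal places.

SE₁ = √(p̂₁(1−p̂₁)/n₁) = √(0.1400·0.8600/737) = 0.01278; SE₂ = √(0.4590·0.5410/1154) = 0.01467.
Independent samples: SE of the difference = √(SE₁² + SE₂²) = √(0.0001633284 + 0.0002152089) = 0.01946.
z* for 95% confidence is 1.960, so the margin of error is 1.960 × 0.01946 = 0.03814.
Point estimate p̂₁ − p̂₂ = 0.1400 − 0.4590 = -0.3190.
-0.3190 ± 0.03814 → (-0.357, -0.281).

(-0.357, -0.281)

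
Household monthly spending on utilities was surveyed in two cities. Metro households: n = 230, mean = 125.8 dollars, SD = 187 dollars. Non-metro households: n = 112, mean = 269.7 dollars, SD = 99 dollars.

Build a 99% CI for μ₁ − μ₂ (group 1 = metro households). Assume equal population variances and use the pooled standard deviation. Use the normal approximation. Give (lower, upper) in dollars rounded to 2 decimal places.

(-192.45, -95.35)

s_p = √[((n₁−1)s₁² + (n₂−1)s₂²)/(n₁+n₂−2)] = √[(229·187² + 111·99²)/340] = 163.5616.
SE = 163.5616·√(1/230 + 1/112) = 18.8461.
With z* = 2.576, margin = 2.576 × 18.8461 = 48.5476.
x̄₁ − x̄₂ = 125.8 − 269.7 = -143.9000; interval -143.9000 ± 48.5476 = (-192.45, -95.35).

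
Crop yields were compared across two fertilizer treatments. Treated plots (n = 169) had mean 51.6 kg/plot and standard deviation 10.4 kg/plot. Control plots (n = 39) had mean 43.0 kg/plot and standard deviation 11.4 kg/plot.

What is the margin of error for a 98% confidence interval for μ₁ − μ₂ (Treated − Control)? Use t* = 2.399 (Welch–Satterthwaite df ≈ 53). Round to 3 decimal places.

Per-group SEs: s₁/√n₁ = 10.4/√169 = 0.8000, s₂/√n₂ = 11.4/√39 = 1.8255.
Unpooled SE of the difference: √(0.64 + 3.33245025) = 1.9931.
Margin of error = t* · SE = 2.399 × 1.9931 = 4.7814.

4.781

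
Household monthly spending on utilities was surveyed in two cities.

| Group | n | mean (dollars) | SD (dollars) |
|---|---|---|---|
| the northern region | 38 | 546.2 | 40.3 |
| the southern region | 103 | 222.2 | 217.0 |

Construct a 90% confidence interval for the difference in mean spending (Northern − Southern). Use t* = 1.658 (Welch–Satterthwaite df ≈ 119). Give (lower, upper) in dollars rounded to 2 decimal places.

SE₁ = s₁/√n₁ = 40.3/√38 = 6.5375; SE₂ = 217.0/√103 = 21.3816.
Independent samples, unequal variances: SE_diff = √(SE₁² + SE₂²) = √(42.73890625 + 457.17281856) = 22.3587.
t* = 1.658, so margin of error = 1.658 × 22.3587 = 37.0707.
Difference in means = 546.2 − 222.2 = 324.0000.
324.0000 ± 37.0707 → (286.93, 361.07).

(286.93, 361.07)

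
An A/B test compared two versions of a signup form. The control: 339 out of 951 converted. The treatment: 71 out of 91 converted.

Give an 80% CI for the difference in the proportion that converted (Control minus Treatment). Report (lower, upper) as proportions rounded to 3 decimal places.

(-0.483, -0.365)

p̂₁ = 339/951 = 0.3565 and p̂₂ = 71/91 = 0.7802.
SE₁ = √(p̂₁(1−p̂₁)/n₁) = √(0.3565·0.6435/951) = 0.01553; SE₂ = √(0.7802·0.2198/91) = 0.04341.
Independent samples: SE of the difference = √(SE₁² + SE₂²) = √(0.0002411809 + 0.0018844281) = 0.04610.
z* for 80% confidence is 1.282, so the margin of error is 1.282 × 0.04610 = 0.05910.
Point estimate p̂₁ − p̂₂ = 0.3565 − 0.7802 = -0.4237.
-0.4237 ± 0.05910 → (-0.483, -0.365).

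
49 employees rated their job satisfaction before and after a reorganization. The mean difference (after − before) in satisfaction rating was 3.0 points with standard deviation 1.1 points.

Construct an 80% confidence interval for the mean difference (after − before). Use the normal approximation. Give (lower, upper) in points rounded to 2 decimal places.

(2.80, 3.20)

This is a matched-pairs design, so SE = s_d/√n = 1.1/√49 = 0.1571.
Margin = 1.282 × 0.1571 = 0.2014; the interval is 3.0 ± 0.2014 = (2.80, 3.20).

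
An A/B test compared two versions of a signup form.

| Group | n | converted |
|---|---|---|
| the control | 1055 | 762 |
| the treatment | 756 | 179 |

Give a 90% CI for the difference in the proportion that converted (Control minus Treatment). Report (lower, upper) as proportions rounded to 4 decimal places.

(0.4514, 0.5196)

p̂₁ = 762/1055 = 0.7223 and p̂₂ = 179/756 = 0.2368.
SE₁ = √(p̂₁(1−p̂₁)/n₁) = √(0.7223·0.2777/1055) = 0.01379; SE₂ = √(0.2368·0.7632/756) = 0.01546.
Independent samples: SE of the difference = √(SE₁² + SE₂²) = √(0.0001901641 + 0.0002390116) = 0.02072.
z* for 90% confidence is 1.645, so the margin of error is 1.645 × 0.02072 = 0.03408.
Point estimate p̂₁ − p̂₂ = 0.7223 − 0.2368 = 0.4855.
0.4855 ± 0.03408 → (0.4514, 0.5196).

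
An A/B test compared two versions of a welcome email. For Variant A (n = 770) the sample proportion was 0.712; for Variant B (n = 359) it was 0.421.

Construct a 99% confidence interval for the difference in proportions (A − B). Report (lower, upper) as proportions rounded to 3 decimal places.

Each SE is √(p̂(1−p̂)/n): √(0.7120·0.2880/770) = 0.01632 and √(0.4210·0.5790/359) = 0.02606.
SE(p̂₁ − p̂₂) = √(SE₁² + SE₂²) = √(0.0002663424 + 0.0006791236) = 0.03075, since the two samples are independent.
At 99% confidence z* = 2.576; margin = 2.576 × 0.03075 = 0.07921.
The difference is 0.7120 − 0.4210 = 0.2910, so the interval is 0.2910 ± 0.07921 = (0.212, 0.370).

(0.212, 0.370)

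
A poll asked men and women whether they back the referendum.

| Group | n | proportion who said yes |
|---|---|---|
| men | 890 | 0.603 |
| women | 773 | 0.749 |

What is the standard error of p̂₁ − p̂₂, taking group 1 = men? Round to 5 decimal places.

Each SE is √(p̂(1−p̂)/n): √(0.6030·0.3970/890) = 0.01640 and √(0.7490·0.2510/773) = 0.01560.
SE(p̂₁ − p̂₂) = √(SE₁² + SE₂²) = √(0.00026896 + 0.00024336) = 0.02263, since the two samples are independent.

0.02263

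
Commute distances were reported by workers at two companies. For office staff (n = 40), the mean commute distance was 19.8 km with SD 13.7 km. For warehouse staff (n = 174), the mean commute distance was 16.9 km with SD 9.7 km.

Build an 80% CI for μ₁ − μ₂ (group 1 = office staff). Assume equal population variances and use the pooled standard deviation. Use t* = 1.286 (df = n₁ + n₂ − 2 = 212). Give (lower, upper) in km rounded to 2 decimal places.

(0.52, 5.28)

Pooled variance s_p² = [39·13.7² + 173·9.7²] / (40+174−2) = 111.3089, so s_p = 10.5503.
SE_diff = s_p·√(1/n₁ + 1/n₂) = 10.5503·√(1/40 + 1/174) = 1.8500.
t* = 1.286; margin = 1.286 × 1.8500 = 2.3791.
Difference = 19.8 − 16.9 = 2.9000.
2.9000 ± 2.3791 → (0.52, 5.28).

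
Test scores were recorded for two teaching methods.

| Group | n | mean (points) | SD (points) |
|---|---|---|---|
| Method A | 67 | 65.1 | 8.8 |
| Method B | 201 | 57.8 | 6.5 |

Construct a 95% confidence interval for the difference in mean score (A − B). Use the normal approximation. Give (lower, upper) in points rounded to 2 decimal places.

(5.01, 9.59)

Per-group SEs: s₁/√n₁ = 8.8/√67 = 1.0751, s₂/√n₂ = 6.5/√201 = 0.4585.
Unpooled SE of the difference: √(1.15584001 + 0.21022225) = 1.1688.
Margin of error = z* · SE = 1.960 × 1.1688 = 2.2908.
x̄₁ − x̄₂ = 65.1 − 57.8 = 7.3000.
CI: 7.3000 ± 2.2908 = (5.01, 9.59).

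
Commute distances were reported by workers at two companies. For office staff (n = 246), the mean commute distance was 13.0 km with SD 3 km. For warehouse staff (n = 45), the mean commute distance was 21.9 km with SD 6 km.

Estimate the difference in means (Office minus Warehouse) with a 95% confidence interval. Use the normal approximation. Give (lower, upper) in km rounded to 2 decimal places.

(-10.69, -7.11)

Standard errors of each mean: 3/√246 = 0.1913 and 6/√45 = 0.8944.
SE(x̄₁ − x̄₂) = √(0.1913² + 0.8944²) = 0.9146 for independent samples with unequal variances.
With z* = 1.960, the margin is 1.960 × 0.9146 = 1.7926.
x̄₁ − x̄₂ = 13.0 − 21.9 = -8.9000; the interval is -8.9000 ± 1.7926 = (-10.69, -7.11).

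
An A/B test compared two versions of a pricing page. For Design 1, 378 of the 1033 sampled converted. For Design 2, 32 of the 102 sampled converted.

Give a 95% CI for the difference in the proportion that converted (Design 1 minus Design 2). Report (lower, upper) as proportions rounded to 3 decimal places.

(-0.043, 0.147)

First, p̂₁ = 378/1033 = 0.3659; p̂₂ = 32/102 = 0.3137.
The two standard errors are √(0.3659×0.6341/1033) = 0.01499 and √(0.3137×0.6863/102) = 0.04594.
Because the samples are independent, SE_diff = √(0.01499² + 0.04594²) = 0.04832.
Using z* = 1.960 for 95%, ME = 1.960 × 0.04832 = 0.09471.
p̂₁ − p̂₂ = 0.0522; interval 0.0522 ± 0.09471 gives (-0.043, 0.147).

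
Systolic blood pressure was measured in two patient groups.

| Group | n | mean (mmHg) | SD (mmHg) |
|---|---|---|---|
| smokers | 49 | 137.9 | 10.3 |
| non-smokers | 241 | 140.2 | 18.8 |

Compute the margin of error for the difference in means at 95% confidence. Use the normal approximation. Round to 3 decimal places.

3.735

Per-group SEs: s₁/√n₁ = 10.3/√49 = 1.4714, s₂/√n₂ = 18.8/√241 = 1.2110.
Unpooled SE of the difference: √(2.16501796 + 1.466521) = 1.9057.
Margin of error = z* · SE = 1.960 × 1.9057 = 3.7352.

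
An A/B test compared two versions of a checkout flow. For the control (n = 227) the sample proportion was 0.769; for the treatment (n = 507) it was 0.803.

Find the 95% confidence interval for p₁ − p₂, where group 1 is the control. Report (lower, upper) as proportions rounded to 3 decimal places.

Each SE is √(p̂(1−p̂)/n): √(0.7690·0.2310/227) = 0.02797 and √(0.8030·0.1970/507) = 0.01766.
SE(p̂₁ − p̂₂) = √(SE₁² + SE₂²) = √(0.0007823209 + 0.0003118756) = 0.03308, since the two samples are independent.
At 95% confidence z* = 1.960; margin = 1.960 × 0.03308 = 0.06484.
The difference is 0.7690 − 0.8030 = -0.0340, so the interval is -0.0340 ± 0.06484 = (-0.099, 0.031).

(-0.099, 0.031)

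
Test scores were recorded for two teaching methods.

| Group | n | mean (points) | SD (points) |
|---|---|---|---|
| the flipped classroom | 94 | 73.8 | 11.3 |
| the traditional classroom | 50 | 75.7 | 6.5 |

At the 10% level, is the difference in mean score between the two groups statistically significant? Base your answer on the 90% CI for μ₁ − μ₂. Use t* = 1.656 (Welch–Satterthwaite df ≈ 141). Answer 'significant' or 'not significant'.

not significant

Standard errors of each mean: 11.3/√94 = 1.1655 and 6.5/√50 = 0.9192.
SE(x̄₁ − x̄₂) = √(1.1655² + 0.9192²) = 1.4844 for independent samples with unequal variances.
With t* = 1.656, the margin is 1.656 × 1.4844 = 2.4582.
x̄₁ − x̄₂ = 73.8 − 75.7 = -1.9000; the interval is -1.9000 ± 2.4582 = (-4.3582, 0.5582).
The interval (-4.3582, 0.5582) contains 0, so the difference is not significant.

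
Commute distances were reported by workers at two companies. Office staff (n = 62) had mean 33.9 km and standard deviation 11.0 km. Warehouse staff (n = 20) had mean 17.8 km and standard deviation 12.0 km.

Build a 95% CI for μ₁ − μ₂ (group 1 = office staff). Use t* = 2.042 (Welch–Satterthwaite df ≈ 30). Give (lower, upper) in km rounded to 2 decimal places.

(9.92, 22.28)

SE₁ = s₁/√n₁ = 11.0/√62 = 1.3970; SE₂ = 12.0/√20 = 2.6833.
Independent samples, unequal variances: SE_diff = √(SE₁² + SE₂²) = √(1.951609 + 7.20009889) = 3.0252.
t* = 2.042, so margin of error = 2.042 × 3.0252 = 6.1775.
Difference in means = 33.9 − 17.8 = 16.1000.
16.1000 ± 6.1775 → (9.92, 22.28).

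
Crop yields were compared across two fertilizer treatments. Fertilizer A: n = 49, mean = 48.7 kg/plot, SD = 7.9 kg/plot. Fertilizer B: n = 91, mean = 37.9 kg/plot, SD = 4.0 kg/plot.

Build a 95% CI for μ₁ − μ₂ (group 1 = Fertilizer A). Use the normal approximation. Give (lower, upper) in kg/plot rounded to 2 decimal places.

(8.44, 13.16)

SE₁ = s₁/√n₁ = 7.9/√49 = 1.1286; SE₂ = 4.0/√91 = 0.4193.
Independent samples, unequal variances: SE_diff = √(SE₁² + SE₂²) = √(1.27373796 + 0.17581249) = 1.2040.
z* = 1.960, so margin of error = 1.960 × 1.2040 = 2.3598.
Difference in means = 48.7 − 37.9 = 10.8000.
10.8000 ± 2.3598 → (8.44, 13.16).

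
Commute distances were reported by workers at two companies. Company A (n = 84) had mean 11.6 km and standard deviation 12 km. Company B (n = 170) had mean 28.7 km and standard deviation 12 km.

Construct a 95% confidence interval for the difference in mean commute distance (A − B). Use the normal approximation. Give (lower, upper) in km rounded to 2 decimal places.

SE₁ = s₁/√n₁ = 12/√84 = 1.3093; SE₂ = 12/√170 = 0.9204.
Independent samples, unequal variances: SE_diff = √(SE₁² + SE₂²) = √(1.71426649 + 0.84713616) = 1.6004.
z* = 1.960, so margin of error = 1.960 × 1.6004 = 3.1368.
Difference in means = 11.6 − 28.7 = -17.1000.
-17.1000 ± 3.1368 → (-20.24, -13.96).

(-20.24, -13.96)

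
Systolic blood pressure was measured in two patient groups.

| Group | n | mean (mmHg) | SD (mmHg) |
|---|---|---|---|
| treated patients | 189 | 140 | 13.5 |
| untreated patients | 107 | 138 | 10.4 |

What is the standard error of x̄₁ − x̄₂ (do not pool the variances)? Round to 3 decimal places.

1.405

Standard errors of each mean: 13.5/√189 = 0.9820 and 10.4/√107 = 1.0054.
SE(x̄₁ − x̄₂) = √(0.9820² + 1.0054²) = 1.4054 for independent samples with unequal variances.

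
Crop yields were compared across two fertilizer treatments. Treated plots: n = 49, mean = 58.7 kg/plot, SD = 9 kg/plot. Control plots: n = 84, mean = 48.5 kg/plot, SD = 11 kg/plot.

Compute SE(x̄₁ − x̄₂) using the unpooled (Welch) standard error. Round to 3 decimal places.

1.759

Standard errors of each mean: 9/√49 = 1.2857 and 11/√84 = 1.2002.
SE(x̄₁ − x̄₂) = √(1.2857² + 1.2002²) = 1.7588 for independent samples with unequal variances.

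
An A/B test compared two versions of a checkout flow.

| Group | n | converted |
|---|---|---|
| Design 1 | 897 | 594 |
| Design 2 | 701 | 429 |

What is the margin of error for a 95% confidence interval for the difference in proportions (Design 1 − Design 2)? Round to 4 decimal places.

Sample proportions: 594/897 = 0.6622, 429/701 = 0.6120.
Each SE is √(p̂(1−p̂)/n): √(0.6622·0.3378/897) = 0.01579 and √(0.6120·0.3880/701) = 0.01840.
SE(p̂₁ − p̂₂) = √(SE₁² + SE₂²) = √(0.0002493241 + 0.00033856) = 0.02425, since the two samples are independent.
At 95% confidence z* = 1.960; margin = 1.960 × 0.02425 = 0.04753.

0.0475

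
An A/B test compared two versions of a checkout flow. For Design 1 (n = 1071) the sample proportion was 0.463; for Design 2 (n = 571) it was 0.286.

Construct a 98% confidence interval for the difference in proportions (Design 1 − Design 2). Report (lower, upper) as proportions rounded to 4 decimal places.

SE₁ = √(p̂₁(1−p̂₁)/n₁) = √(0.4630·0.5370/1071) = 0.01524; SE₂ = √(0.2860·0.7140/571) = 0.01891.
Independent samples: SE of the difference = √(SE₁² + SE₂²) = √(0.0002322576 + 0.0003575881) = 0.02429.
z* for 98% confidence is 2.326, so the margin of error is 2.326 × 0.02429 = 0.05650.
Point estimate p̂₁ − p̂₂ = 0.4630 − 0.2860 = 0.1770.
0.1770 ± 0.05650 → (0.1205, 0.2335).

(0.1205, 0.2335)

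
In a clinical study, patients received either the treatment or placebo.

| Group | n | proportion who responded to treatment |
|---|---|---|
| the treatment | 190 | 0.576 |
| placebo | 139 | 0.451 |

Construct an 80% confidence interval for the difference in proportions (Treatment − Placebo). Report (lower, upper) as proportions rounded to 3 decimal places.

SE₁ = √(p̂₁(1−p̂₁)/n₁) = √(0.5760·0.4240/190) = 0.03585; SE₂ = √(0.4510·0.5490/139) = 0.04221.
Independent samples: SE of the difference = √(SE₁² + SE₂²) = √(0.0012852225 + 0.0017816841) = 0.05538.
z* for 80% confidence is 1.282, so the margin of error is 1.282 × 0.05538 = 0.07100.
Point estimate p̂₁ − p̂₂ = 0.5760 − 0.4510 = 0.1250.
0.1250 ± 0.07100 → (0.054, 0.196).

(0.054, 0.196)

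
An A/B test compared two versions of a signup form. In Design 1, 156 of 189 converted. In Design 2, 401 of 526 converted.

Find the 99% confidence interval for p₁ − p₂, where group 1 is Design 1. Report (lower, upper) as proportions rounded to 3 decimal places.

(-0.023, 0.149)

p̂₁ = 156/189 = 0.8254 and p̂₂ = 401/526 = 0.7624.
SE₁ = √(p̂₁(1−p̂₁)/n₁) = √(0.8254·0.1746/189) = 0.02761; SE₂ = √(0.7624·0.2376/526) = 0.01856.
Independent samples: SE of the difference = √(SE₁² + SE₂²) = √(0.0007623121 + 0.0003444736) = 0.03327.
z* for 99% confidence is 2.576, so the margin of error is 2.576 × 0.03327 = 0.08570.
Point estimate p̂₁ − p̂₂ = 0.8254 − 0.7624 = 0.0630.
0.0630 ± 0.08570 → (-0.023, 0.149).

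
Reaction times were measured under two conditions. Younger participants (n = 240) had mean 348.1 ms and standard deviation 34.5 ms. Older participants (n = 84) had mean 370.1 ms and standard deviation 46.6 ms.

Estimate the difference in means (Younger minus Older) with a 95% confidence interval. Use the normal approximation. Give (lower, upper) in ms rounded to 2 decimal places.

(-32.88, -11.12)

Per-group SEs: s₁/√n₁ = 34.5/√240 = 2.2270, s₂/√n₂ = 46.6/√84 = 5.0845.
Unpooled SE of the difference: √(4.959529 + 25.85214025) = 5.5508.
Margin of error = z* · SE = 1.960 × 5.5508 = 10.8796.
x̄₁ − x̄₂ = 348.1 − 370.1 = -22.0000.
CI: -22.0000 ± 10.8796 = (-32.88, -11.12).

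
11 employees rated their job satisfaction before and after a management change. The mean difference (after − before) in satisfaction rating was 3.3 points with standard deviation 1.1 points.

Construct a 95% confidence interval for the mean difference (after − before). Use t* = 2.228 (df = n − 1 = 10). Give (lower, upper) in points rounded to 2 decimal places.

Paired design: SE = s_d/√n = 1.1/√11 = 0.3317.
t* = 2.228; margin of error = 2.228 × 0.3317 = 0.7390.
3.3 ± 0.7390 → (2.56, 4.04).

(2.56, 4.04)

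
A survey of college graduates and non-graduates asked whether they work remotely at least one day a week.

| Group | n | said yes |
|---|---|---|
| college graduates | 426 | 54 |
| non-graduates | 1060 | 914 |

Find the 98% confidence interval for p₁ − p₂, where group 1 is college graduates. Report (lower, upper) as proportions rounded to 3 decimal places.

(-0.780, -0.691)

p̂₁ = 54/426 = 0.1268 and p̂₂ = 914/1060 = 0.8623.
SE₁ = √(p̂₁(1−p̂₁)/n₁) = √(0.1268·0.8732/426) = 0.01612; SE₂ = √(0.8623·0.1377/1060) = 0.01058.
Independent samples: SE of the difference = √(SE₁² + SE₂²) = √(0.0002598544 + 0.0001119364) = 0.01928.
z* for 98% confidence is 2.326, so the margin of error is 2.326 × 0.01928 = 0.04485.
Point estimate p̂₁ − p̂₂ = 0.1268 − 0.8623 = -0.7355.
-0.7355 ± 0.04485 → (-0.780, -0.691).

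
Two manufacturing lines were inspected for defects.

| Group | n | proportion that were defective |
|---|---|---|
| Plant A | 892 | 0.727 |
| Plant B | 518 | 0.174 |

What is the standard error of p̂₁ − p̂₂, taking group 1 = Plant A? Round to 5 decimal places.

0.02236

The two standard errors are √(0.7270×0.2730/892) = 0.01492 and √(0.1740×0.8260/518) = 0.01666.
Because the samples are independent, SE_diff = √(0.01492² + 0.01666²) = 0.02236.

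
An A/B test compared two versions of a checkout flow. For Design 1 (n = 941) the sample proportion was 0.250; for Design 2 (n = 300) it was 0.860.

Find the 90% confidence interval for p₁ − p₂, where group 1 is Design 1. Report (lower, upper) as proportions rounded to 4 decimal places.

The two standard errors are √(0.2500×0.7500/941) = 0.01412 and √(0.8600×0.1400/300) = 0.02003.
Because the samples are independent, SE_diff = √(0.01412² + 0.02003²) = 0.02451.
Using z* = 1.645 for 90%, ME = 1.645 × 0.02451 = 0.04032.
p̂₁ − p̂₂ = -0.6100; interval -0.6100 ± 0.04032 gives (-0.6503, -0.5697).

(-0.6503, -0.5697)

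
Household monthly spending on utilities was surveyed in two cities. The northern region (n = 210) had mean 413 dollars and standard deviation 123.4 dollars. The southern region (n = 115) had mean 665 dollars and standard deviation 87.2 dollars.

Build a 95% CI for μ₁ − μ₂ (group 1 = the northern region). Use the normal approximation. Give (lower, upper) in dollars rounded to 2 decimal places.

Standard errors of each mean: 123.4/√210 = 8.5154 and 87.2/√115 = 8.1314.
SE(x̄₁ − x̄₂) = √(8.5154² + 8.1314²) = 11.7742 for independent samples with unequal variances.
With z* = 1.960, the margin is 1.960 × 11.7742 = 23.0774.
x̄₁ − x̄₂ = 413 − 665 = -252.0000; the interval is -252.0000 ± 23.0774 = (-275.08, -228.92).

(-275.08, -228.92)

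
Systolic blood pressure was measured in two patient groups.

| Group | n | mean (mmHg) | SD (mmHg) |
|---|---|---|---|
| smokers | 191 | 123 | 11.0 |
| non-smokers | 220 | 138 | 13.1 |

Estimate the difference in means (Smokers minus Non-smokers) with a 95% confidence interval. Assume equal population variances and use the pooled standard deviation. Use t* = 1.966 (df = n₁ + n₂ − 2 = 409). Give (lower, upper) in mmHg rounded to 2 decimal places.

(-17.37, -12.63)

s_p = √[((n₁−1)s₁² + (n₂−1)s₂²)/(n₁+n₂−2)] = √[(190·11.0² + 219·13.1²)/409] = 12.1696.
SE = 12.1696·√(1/191 + 1/220) = 1.2036.
With t* = 1.966, margin = 1.966 × 1.2036 = 2.3663.
x̄₁ − x̄₂ = 123 − 138 = -15.0000; interval -15.0000 ± 2.3663 = (-17.37, -12.63).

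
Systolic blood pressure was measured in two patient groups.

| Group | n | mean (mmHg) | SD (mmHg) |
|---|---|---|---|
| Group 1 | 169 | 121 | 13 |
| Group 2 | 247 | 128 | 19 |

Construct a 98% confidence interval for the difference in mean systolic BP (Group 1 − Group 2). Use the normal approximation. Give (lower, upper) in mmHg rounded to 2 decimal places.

Per-group SEs: s₁/√n₁ = 13/√169 = 1.0000, s₂/√n₂ = 19/√247 = 1.2089.
Unpooled SE of the difference: √(1.0 + 1.46143921) = 1.5689.
Margin of error = z* · SE = 2.326 × 1.5689 = 3.6493.
x̄₁ − x̄₂ = 121 − 128 = -7.0000.
CI: -7.0000 ± 3.6493 = (-10.65, -3.35).

(-10.65, -3.35)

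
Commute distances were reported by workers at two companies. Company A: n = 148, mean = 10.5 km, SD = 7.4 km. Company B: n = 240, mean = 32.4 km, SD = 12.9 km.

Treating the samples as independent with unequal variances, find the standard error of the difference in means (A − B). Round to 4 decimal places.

1.0312

SE₁ = s₁/√n₁ = 7.4/√148 = 0.6083; SE₂ = 12.9/√240 = 0.8327.
Independent samples, unequal variances: SE_diff = √(SE₁² + SE₂²) = √(0.37002889 + 0.69338929) = 1.0312.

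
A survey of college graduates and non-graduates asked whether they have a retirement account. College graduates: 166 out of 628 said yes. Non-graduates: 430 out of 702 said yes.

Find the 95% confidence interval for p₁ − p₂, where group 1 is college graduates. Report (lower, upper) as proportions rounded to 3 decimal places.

Sample proportions: 166/628 = 0.2643, 430/702 = 0.6125.
Each SE is √(p̂(1−p̂)/n): √(0.2643·0.7357/628) = 0.01760 and √(0.6125·0.3875/702) = 0.01839.
SE(p̂₁ − p̂₂) = √(SE₁² + SE₂²) = √(0.00030976 + 0.0003381921) = 0.02545, since the two samples are independent.
At 95% confidence z* = 1.960; margin = 1.960 × 0.02545 = 0.04988.
The difference is 0.2643 − 0.6125 = -0.3482, so the interval is -0.3482 ± 0.04988 = (-0.398, -0.298).

(-0.398, -0.298)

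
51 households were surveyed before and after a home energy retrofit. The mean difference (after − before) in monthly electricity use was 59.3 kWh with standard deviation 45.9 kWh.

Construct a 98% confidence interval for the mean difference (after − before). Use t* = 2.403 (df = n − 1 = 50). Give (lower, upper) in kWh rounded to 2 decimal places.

(43.86, 74.74)

Paired design: SE = s_d/√n = 45.9/√51 = 6.4273.
t* = 2.403; margin of error = 2.403 × 6.4273 = 15.4448.
59.3 ± 15.4448 → (43.86, 74.74).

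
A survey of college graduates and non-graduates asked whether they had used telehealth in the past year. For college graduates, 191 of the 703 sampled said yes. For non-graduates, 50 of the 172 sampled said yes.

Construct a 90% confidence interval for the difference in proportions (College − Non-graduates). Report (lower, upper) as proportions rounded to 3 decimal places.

(-0.082, 0.044)

First, p̂₁ = 191/703 = 0.2717; p̂₂ = 50/172 = 0.2907.
The two standard errors are √(0.2717×0.7283/703) = 0.01678 and √(0.2907×0.7093/172) = 0.03462.
Because the samples are independent, SE_diff = √(0.01678² + 0.03462²) = 0.03847.
Using z* = 1.645 for 90%, ME = 1.645 × 0.03847 = 0.06328.
p̂₁ − p̂₂ = -0.0190; interval -0.0190 ± 0.06328 gives (-0.082, 0.044).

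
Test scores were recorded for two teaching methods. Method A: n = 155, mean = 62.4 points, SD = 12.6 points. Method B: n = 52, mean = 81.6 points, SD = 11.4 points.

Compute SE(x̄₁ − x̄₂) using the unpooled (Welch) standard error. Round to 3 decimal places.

1.877

Per-group SEs: s₁/√n₁ = 12.6/√155 = 1.0121, s₂/√n₂ = 11.4/√52 = 1.5809.
Unpooled SE of the difference: √(1.02434641 + 2.49924481) = 1.8771.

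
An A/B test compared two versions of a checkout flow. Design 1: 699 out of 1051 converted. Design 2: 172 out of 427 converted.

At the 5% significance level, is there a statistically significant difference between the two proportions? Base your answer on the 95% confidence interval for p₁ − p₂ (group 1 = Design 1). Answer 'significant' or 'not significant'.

significant

First, p̂₁ = 699/1051 = 0.6651; p̂₂ = 172/427 = 0.4028.
The two standard errors are √(0.6651×0.3349/1051) = 0.01456 and √(0.4028×0.5972/427) = 0.02374.
Because the samples are independent, SE_diff = √(0.01456² + 0.02374²) = 0.02785.
Using z* = 1.960 for 95%, ME = 1.960 × 0.02785 = 0.05459.
p̂₁ − p̂₂ = 0.2623; interval 0.2623 ± 0.05459 gives (0.20771, 0.31689).
The interval (0.20771, 0.31689) does not contain 0, so the difference is significant.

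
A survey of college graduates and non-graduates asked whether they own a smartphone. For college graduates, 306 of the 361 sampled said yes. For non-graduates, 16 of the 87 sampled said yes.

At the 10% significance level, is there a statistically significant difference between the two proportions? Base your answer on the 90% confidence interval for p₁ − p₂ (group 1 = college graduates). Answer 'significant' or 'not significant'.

Sample proportions: 306/361 = 0.8476, 16/87 = 0.1839.
Each SE is √(p̂(1−p̂)/n): √(0.8476·0.1524/361) = 0.01892 and √(0.1839·0.8161/87) = 0.04153.
SE(p̂₁ − p̂₂) = √(SE₁² + SE₂²) = √(0.0003579664 + 0.0017247409) = 0.04564, since the two samples are independent.
At 90% confidence z* = 1.645; margin = 1.645 × 0.04564 = 0.07508.
The difference is 0.8476 − 0.1839 = 0.6637, so the interval is 0.6637 ± 0.07508 = (0.58862, 0.73878).
The interval (0.58862, 0.73878) does not contain 0, so the difference is significant.

significant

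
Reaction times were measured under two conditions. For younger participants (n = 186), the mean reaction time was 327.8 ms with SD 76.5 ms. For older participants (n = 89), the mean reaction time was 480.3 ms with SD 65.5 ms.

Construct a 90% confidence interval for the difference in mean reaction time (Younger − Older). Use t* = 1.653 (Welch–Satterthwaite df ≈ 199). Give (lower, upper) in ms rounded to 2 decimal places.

SE₁ = s₁/√n₁ = 76.5/√186 = 5.6093; SE₂ = 65.5/√89 = 6.9430.
Independent samples, unequal variances: SE_diff = √(SE₁² + SE₂²) = √(31.46424649 + 48.205249) = 8.9258.
t* = 1.653, so margin of error = 1.653 × 8.9258 = 14.7543.
Difference in means = 327.8 − 480.3 = -152.5000.
-152.5000 ± 14.7543 → (-167.25, -137.75).

(-167.25, -137.75)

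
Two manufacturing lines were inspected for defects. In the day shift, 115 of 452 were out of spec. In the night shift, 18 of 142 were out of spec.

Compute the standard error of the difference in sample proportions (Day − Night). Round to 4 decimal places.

0.0346

Sample proportions: 115/452 = 0.2544, 18/142 = 0.1268.
Each SE is √(p̂(1−p̂)/n): √(0.2544·0.7456/452) = 0.02049 and √(0.1268·0.8732/142) = 0.02792.
SE(p̂₁ − p̂₂) = √(SE₁² + SE₂²) = √(0.0004198401 + 0.0007795264) = 0.03463, since the two samples are independent.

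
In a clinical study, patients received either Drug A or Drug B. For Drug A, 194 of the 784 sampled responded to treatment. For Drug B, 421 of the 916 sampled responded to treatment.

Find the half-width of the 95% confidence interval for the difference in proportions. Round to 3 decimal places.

First, p̂₁ = 194/784 = 0.2474; p̂₂ = 421/916 = 0.4596.
The two standard errors are √(0.2474×0.7526/784) = 0.01541 and √(0.4596×0.5404/916) = 0.01647.
Because the samples are independent, SE_diff = √(0.01541² + 0.01647²) = 0.02256.
Using z* = 1.960 for 95%, ME = 1.960 × 0.02256 = 0.04422.

0.044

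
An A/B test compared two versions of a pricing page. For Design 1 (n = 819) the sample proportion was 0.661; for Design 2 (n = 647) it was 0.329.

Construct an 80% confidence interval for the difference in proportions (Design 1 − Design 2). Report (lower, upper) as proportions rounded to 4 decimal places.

(0.3002, 0.3638)

Each SE is √(p̂(1−p̂)/n): √(0.6610·0.3390/819) = 0.01654 and √(0.3290·0.6710/647) = 0.01847.
SE(p̂₁ − p̂₂) = √(SE₁² + SE₂²) = √(0.0002735716 + 0.0003411409) = 0.02479, since the two samples are independent.
At 80% confidence z* = 1.282; margin = 1.282 × 0.02479 = 0.03178.
The difference is 0.6610 − 0.3290 = 0.3320, so the interval is 0.3320 ± 0.03178 = (0.3002, 0.3638).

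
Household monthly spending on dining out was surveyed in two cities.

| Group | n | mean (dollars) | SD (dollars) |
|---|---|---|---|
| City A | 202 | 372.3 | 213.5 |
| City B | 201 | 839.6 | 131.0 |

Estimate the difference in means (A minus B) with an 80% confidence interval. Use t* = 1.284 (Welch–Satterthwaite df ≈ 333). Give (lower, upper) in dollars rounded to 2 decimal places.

(-489.94, -444.66)

Per-group SEs: s₁/√n₁ = 213.5/√202 = 15.0218, s₂/√n₂ = 131.0/√201 = 9.2400.
Unpooled SE of the difference: √(225.65447524 + 85.3776) = 17.6361.
Margin of error = t* · SE = 1.284 × 17.6361 = 22.6448.
x̄₁ − x̄₂ = 372.3 − 839.6 = -467.3000.
CI: -467.3000 ± 22.6448 = (-489.94, -444.66).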